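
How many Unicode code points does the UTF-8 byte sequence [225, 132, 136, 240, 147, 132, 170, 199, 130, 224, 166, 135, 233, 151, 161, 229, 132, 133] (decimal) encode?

6

Byte at offset 0: 0xE1 = 11100001 → 3-byte char (#1). Advance 3.
Byte at offset 3: 0xF0 = 11110000 → 4-byte char (#2). Advance 4.
Byte at offset 7: 0xC7 = 11000111 → 2-byte char (#3). Advance 2.
Byte at offset 9: 0xE0 = 11100000 → 3-byte char (#4). Advance 3.
Byte at offset 12: 0xE9 = 11101001 → 3-byte char (#5). Advance 3.
Byte at offset 15: 0xE5 = 11100101 → 3-byte char (#6). Advance 3.
Reached end at offset 18 after 6 code points.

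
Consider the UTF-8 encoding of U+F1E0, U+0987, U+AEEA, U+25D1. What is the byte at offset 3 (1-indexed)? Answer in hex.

1-indexed offset 3 is 0-indexed offset 2.
U+F1E0 → 3-byte form EF 87 A0 at offsets 0–2.
Offset 2 falls in char 1's range; it's byte 3 of EF 87 A0 = 0xA0.

0xA0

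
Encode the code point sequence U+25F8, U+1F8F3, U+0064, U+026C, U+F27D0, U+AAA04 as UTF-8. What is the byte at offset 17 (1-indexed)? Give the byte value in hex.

0xA8

1-indexed offset 17 is 0-indexed offset 16.
U+25F8 → 3-byte form E2 97 B8 at offsets 0–2.
U+1F8F3 → 4-byte form F0 9F A3 B3 at offsets 3–6.
U+0064 → 1-byte form 64 at offsets 7–7.
U+026C → 2-byte form C9 AC at offsets 8–9.
U+F27D0 → 4-byte form F3 B2 9F 90 at offsets 10–13.
U+AAA04 → 4-byte form F2 AA A8 84 at offsets 14–17.
Offset 16 falls in char 6's range; it's byte 3 of F2 AA A8 84 = 0xA8.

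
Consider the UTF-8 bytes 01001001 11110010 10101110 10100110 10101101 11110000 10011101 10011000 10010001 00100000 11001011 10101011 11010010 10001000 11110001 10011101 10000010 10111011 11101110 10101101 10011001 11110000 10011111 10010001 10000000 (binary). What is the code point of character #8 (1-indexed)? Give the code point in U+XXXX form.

U+EB59

Offset 0: leading byte 0x49 = 01001001 → 1-byte char #1 = 49.
Offset 1: leading byte 0xF2 = 11110010 → 4-byte char #2 = F2 AE A6 AD.
Offset 5: leading byte 0xF0 = 11110000 → 4-byte char #3 = F0 9D 98 91.
Offset 9: leading byte 0x20 = 00100000 → 1-byte char #4 = 20.
Offset 10: leading byte 0xCB = 11001011 → 2-byte char #5 = CB AB.
Offset 12: leading byte 0xD2 = 11010010 → 2-byte char #6 = D2 88.
Offset 14: leading byte 0xF1 = 11110001 → 4-byte char #7 = F1 9D 82 BB.
Offset 18: leading byte 0xEE = 11101110 → 3-byte char #8 = EE AD 99.
Leading byte 0xEE = 11101110 matches 1110xxxx → 3-byte sequence.
Byte 1: 0xEE = 11101110, payload 1110 (4 bits).
Byte 2: 0xAD = 10101101 (10xxxxxx ✓), payload 101101.
Byte 3: 0x99 = 10011001 (10xxxxxx ✓), payload 011001.
Concatenate: 1110101101011001 = 0xEB59 (16 bits → U+EB59).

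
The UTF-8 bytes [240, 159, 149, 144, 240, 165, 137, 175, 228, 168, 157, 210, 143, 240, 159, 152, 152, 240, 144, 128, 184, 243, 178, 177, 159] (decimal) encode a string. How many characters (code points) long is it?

Byte at offset 0: 0xF0 = 11110000 → 4-byte char (#1). Advance 4.
Byte at offset 4: 0xF0 = 11110000 → 4-byte char (#2). Advance 4.
Byte at offset 8: 0xE4 = 11100100 → 3-byte char (#3). Advance 3.
Byte at offset 11: 0xD2 = 11010010 → 2-byte char (#4). Advance 2.
Byte at offset 13: 0xF0 = 11110000 → 4-byte char (#5). Advance 4.
Byte at offset 17: 0xF0 = 11110000 → 4-byte char (#6). Advance 4.
Byte at offset 21: 0xF3 = 11110011 → 4-byte char (#7). Advance 4.
Reached end at offset 25 after 7 code points.

7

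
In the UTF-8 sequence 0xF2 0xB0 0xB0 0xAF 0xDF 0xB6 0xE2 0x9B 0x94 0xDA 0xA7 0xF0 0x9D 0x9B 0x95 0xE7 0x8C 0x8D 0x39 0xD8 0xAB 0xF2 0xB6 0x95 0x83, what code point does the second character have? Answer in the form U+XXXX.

Offset 0: leading byte 0xF2 = 11110010 → 4-byte char #1 = F2 B0 B0 AF.
Offset 4: leading byte 0xDF = 11011111 → 2-byte char #2 = DF B6.
Leading byte 0xDF = 11011111 matches 110xxxxx → 2-byte sequence.
Byte 1: 0xDF = 11011111, payload 11111 (5 bits).
Byte 2: 0xB6 = 10110110 (10xxxxxx ✓), payload 110110.
Concatenate: 11111110110 = 0x7F6 (11 bits → U+07F6).

U+07F6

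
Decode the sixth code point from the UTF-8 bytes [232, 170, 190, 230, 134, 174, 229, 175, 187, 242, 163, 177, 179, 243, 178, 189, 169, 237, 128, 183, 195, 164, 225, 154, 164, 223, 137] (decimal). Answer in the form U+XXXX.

Offset 0: leading byte 0xE8 = 11101000 → 3-byte char #1 = E8 AA BE.
Offset 3: leading byte 0xE6 = 11100110 → 3-byte char #2 = E6 86 AE.
Offset 6: leading byte 0xE5 = 11100101 → 3-byte char #3 = E5 AF BB.
Offset 9: leading byte 0xF2 = 11110010 → 4-byte char #4 = F2 A3 B1 B3.
Offset 13: leading byte 0xF3 = 11110011 → 4-byte char #5 = F3 B2 BD A9.
Offset 17: leading byte 0xED = 11101101 → 3-byte char #6 = ED 80 B7.
Leading byte 0xED = 11101101 matches 1110xxxx → 3-byte sequence.
Byte 1: 0xED = 11101101, payload 1101 (4 bits).
Byte 2: 0x80 = 10000000 (10xxxxxx ✓), payload 000000.
Byte 3: 0xB7 = 10110111 (10xxxxxx ✓), payload 110111.
Concatenate: 1101000000110111 = 0xD037 (16 bits → U+D037).

U+D037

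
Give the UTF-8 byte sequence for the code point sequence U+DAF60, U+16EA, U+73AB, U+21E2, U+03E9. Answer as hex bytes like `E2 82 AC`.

U+DAF60: 4-byte form → F3 9A BD A0.
U+16EA: 3-byte form → E1 9B AA.
U+73AB: 3-byte form → E7 8E AB.
U+21E2: 3-byte form → E2 87 A2.
U+03E9: 2-byte form → CF A9.
Concatenated (15 bytes): F3 9A BD A0 E1 9B AA E7 8E AB E2 87 A2 CF A9.

F3 9A BD A0 E1 9B AA E7 8E AB E2 87 A2 CF A9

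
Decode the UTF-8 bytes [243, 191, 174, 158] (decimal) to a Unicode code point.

Leading byte 0xF3 = 11110011 matches 11110xxx → 4-byte sequence.
Byte 1: 0xF3 = 11110011, payload 011 (3 bits).
Byte 2: 0xBF = 10111111 (10xxxxxx ✓), payload 111111.
Byte 3: 0xAE = 10101110 (10xxxxxx ✓), payload 101110.
Byte 4: 0x9E = 10011110 (10xxxxxx ✓), payload 011110.
Concatenate: 011111111101110011110 = 0xFFB9E (21 bits → U+FFB9E).

U+FFB9E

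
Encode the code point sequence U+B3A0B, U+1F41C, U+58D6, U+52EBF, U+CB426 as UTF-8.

F2 B3 A8 8B F0 9F 90 9C E5 A3 96 F1 92 BA BF F3 8B 90 A6

U+B3A0B: 4-byte form → F2 B3 A8 8B.
U+1F41C: 4-byte form → F0 9F 90 9C.
U+58D6: 3-byte form → E5 A3 96.
U+52EBF: 4-byte form → F1 92 BA BF.
U+CB426: 4-byte form → F3 8B 90 A6.
Concatenated (19 bytes): F2 B3 A8 8B F0 9F 90 9C E5 A3 96 F1 92 BA BF F3 8B 90 A6.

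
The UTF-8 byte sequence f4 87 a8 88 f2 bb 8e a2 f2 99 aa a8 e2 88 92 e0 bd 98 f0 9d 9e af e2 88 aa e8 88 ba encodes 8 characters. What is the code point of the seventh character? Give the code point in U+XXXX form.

Offset 0: leading byte 0xF4 = 11110100 → 4-byte char #1 = F4 87 A8 88.
Offset 4: leading byte 0xF2 = 11110010 → 4-byte char #2 = F2 BB 8E A2.
Offset 8: leading byte 0xF2 = 11110010 → 4-byte char #3 = F2 99 AA A8.
Offset 12: leading byte 0xE2 = 11100010 → 3-byte char #4 = E2 88 92.
Offset 15: leading byte 0xE0 = 11100000 → 3-byte char #5 = E0 BD 98.
Offset 18: leading byte 0xF0 = 11110000 → 4-byte char #6 = F0 9D 9E AF.
Offset 22: leading byte 0xE2 = 11100010 → 3-byte char #7 = E2 88 AA.
Leading byte 0xE2 = 11100010 matches 1110xxxx → 3-byte sequence.
Byte 1: 0xE2 = 11100010, payload 0010 (4 bits).
Byte 2: 0x88 = 10001000 (10xxxxxx ✓), payload 001000.
Byte 3: 0xAA = 10101010 (10xxxxxx ✓), payload 101010.
Concatenate: 0010001000101010 = 0x222A (16 bits → U+222A).

U+222A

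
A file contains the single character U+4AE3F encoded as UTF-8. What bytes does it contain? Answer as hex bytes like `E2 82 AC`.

U+4AE3F = 0x4AE3F = 306751 decimal. In range U+10000–U+10FFFF → 4-byte form: 11110xxx 10xxxxxx 10xxxxxx 10xxxxxx.
Binary (21 bits): 001001010111000111111.
Split 3+6+6+6: 001 | 001010 | 111000 | 111111.
Byte 1: 11110001 = 0xF1.
Byte 2: 10001010 = 0x8A.
Byte 3: 10111000 = 0xB8.
Byte 4: 10111111 = 0xBF.

F1 8A B8 BF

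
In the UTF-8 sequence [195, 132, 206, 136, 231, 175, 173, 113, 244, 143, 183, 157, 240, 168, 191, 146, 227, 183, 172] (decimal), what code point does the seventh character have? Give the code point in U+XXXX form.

Offset 0: leading byte 0xC3 = 11000011 → 2-byte char #1 = C3 84.
Offset 2: leading byte 0xCE = 11001110 → 2-byte char #2 = CE 88.
Offset 4: leading byte 0xE7 = 11100111 → 3-byte char #3 = E7 AF AD.
Offset 7: leading byte 0x71 = 01110001 → 1-byte char #4 = 71.
Offset 8: leading byte 0xF4 = 11110100 → 4-byte char #5 = F4 8F B7 9D.
Offset 12: leading byte 0xF0 = 11110000 → 4-byte char #6 = F0 A8 BF 92.
Offset 16: leading byte 0xE3 = 11100011 → 3-byte char #7 = E3 B7 AC.
Leading byte 0xE3 = 11100011 matches 1110xxxx → 3-byte sequence.
Byte 1: 0xE3 = 11100011, payload 0011 (4 bits).
Byte 2: 0xB7 = 10110111 (10xxxxxx ✓), payload 110111.
Byte 3: 0xAC = 10101100 (10xxxxxx ✓), payload 101100.
Concatenate: 0011110111101100 = 0x3DEC (16 bits → U+3DEC).

U+3DEC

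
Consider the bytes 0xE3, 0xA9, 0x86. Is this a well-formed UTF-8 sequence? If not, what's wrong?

Leading byte 0xE3 = 11100011 → 3-byte form.
Continuation bytes 0xA9=10101001, 0x86=10000110 all match 10xxxxxx.
Decoded value 0x3A46 is ≥ 0x800 (shortest form) and not a surrogate.

valid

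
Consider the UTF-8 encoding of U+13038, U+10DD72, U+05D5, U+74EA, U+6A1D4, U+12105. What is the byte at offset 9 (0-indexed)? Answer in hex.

U+13038 → 4-byte form F0 93 80 B8 at offsets 0–3.
U+10DD72 → 4-byte form F4 8D B5 B2 at offsets 4–7.
U+05D5 → 2-byte form D7 95 at offsets 8–9.
Offset 9 falls in char 3's range; it's byte 2 of D7 95 = 0x95.

0x95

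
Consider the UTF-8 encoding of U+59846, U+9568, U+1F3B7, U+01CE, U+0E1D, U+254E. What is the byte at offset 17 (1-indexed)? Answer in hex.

0xE2

1-indexed offset 17 is 0-indexed offset 16.
U+59846 → 4-byte form F1 99 A1 86 at offsets 0–3.
U+9568 → 3-byte form E9 95 A8 at offsets 4–6.
U+1F3B7 → 4-byte form F0 9F 8E B7 at offsets 7–10.
U+01CE → 2-byte form C7 8E at offsets 11–12.
U+0E1D → 3-byte form E0 B8 9D at offsets 13–15.
U+254E → 3-byte form E2 95 8E at offsets 16–18.
Offset 16 falls in char 6's range; it's byte 1 of E2 95 8E = 0xE2.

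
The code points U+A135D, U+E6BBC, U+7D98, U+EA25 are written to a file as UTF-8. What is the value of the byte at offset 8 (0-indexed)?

0xE7

U+A135D → 4-byte form F2 A1 8D 9D at offsets 0–3.
U+E6BBC → 4-byte form F3 A6 AE BC at offsets 4–7.
U+7D98 → 3-byte form E7 B6 98 at offsets 8–10.
Offset 8 falls in char 3's range; it's byte 1 of E7 B6 98 = 0xE7.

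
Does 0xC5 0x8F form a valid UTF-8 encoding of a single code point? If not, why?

valid

Leading byte 0xC5 = 11000101 → 2-byte form.
Continuation bytes 0x8F=10001111 all match 10xxxxxx.
Decoded value 0x14F is ≥ 0x80 (shortest form) and not a surrogate.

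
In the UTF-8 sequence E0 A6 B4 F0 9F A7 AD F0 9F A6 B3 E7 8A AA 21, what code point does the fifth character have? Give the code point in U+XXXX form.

Offset 0: leading byte 0xE0 = 11100000 → 3-byte char #1 = E0 A6 B4.
Offset 3: leading byte 0xF0 = 11110000 → 4-byte char #2 = F0 9F A7 AD.
Offset 7: leading byte 0xF0 = 11110000 → 4-byte char #3 = F0 9F A6 B3.
Offset 11: leading byte 0xE7 = 11100111 → 3-byte char #4 = E7 8A AA.
Offset 14: leading byte 0x21 = 00100001 → 1-byte char #5 = 21.
Leading byte 0x21 = 00100001 matches 0xxxxxxx → 1-byte sequence.
Byte 1: 0x21 = 00100001, payload 0100001 (7 bits).
Concatenate: 0100001 = 0x21 (7 bits → U+0021).

U+0021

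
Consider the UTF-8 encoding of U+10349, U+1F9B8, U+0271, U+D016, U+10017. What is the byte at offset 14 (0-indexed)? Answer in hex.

U+10349 → 4-byte form F0 90 8D 89 at offsets 0–3.
U+1F9B8 → 4-byte form F0 9F A6 B8 at offsets 4–7.
U+0271 → 2-byte form C9 B1 at offsets 8–9.
U+D016 → 3-byte form ED 80 96 at offsets 10–12.
U+10017 → 4-byte form F0 90 80 97 at offsets 13–16.
Offset 14 falls in char 5's range; it's byte 2 of F0 90 80 97 = 0x90.

0x90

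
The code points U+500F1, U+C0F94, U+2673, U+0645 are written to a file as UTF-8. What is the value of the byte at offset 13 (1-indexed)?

1-indexed offset 13 is 0-indexed offset 12.
U+500F1 → 4-byte form F1 90 83 B1 at offsets 0–3.
U+C0F94 → 4-byte form F3 80 BE 94 at offsets 4–7.
U+2673 → 3-byte form E2 99 B3 at offsets 8–10.
U+0645 → 2-byte form D9 85 at offsets 11–12.
Offset 12 falls in char 4's range; it's byte 2 of D9 85 = 0x85.

0x85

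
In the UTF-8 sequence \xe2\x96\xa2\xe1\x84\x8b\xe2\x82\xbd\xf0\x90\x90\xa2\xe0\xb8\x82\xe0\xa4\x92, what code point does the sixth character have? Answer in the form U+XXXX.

U+0912

Offset 0: leading byte 0xE2 = 11100010 → 3-byte char #1 = E2 96 A2.
Offset 3: leading byte 0xE1 = 11100001 → 3-byte char #2 = E1 84 8B.
Offset 6: leading byte 0xE2 = 11100010 → 3-byte char #3 = E2 82 BD.
Offset 9: leading byte 0xF0 = 11110000 → 4-byte char #4 = F0 90 90 A2.
Offset 13: leading byte 0xE0 = 11100000 → 3-byte char #5 = E0 B8 82.
Offset 16: leading byte 0xE0 = 11100000 → 3-byte char #6 = E0 A4 92.
Leading byte 0xE0 = 11100000 matches 1110xxxx → 3-byte sequence.
Byte 1: 0xE0 = 11100000, payload 0000 (4 bits).
Byte 2: 0xA4 = 10100100 (10xxxxxx ✓), payload 100100.
Byte 3: 0x92 = 10010010 (10xxxxxx ✓), payload 010010.
Concatenate: 0000100100010010 = 0x912 (16 bits → U+0912).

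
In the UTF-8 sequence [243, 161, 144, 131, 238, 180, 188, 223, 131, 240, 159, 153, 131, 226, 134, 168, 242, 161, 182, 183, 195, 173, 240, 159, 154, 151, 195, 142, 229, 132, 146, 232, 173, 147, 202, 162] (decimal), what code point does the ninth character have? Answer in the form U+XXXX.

Offset 0: leading byte 0xF3 = 11110011 → 4-byte char #1 = F3 A1 90 83.
Offset 4: leading byte 0xEE = 11101110 → 3-byte char #2 = EE B4 BC.
Offset 7: leading byte 0xDF = 11011111 → 2-byte char #3 = DF 83.
Offset 9: leading byte 0xF0 = 11110000 → 4-byte char #4 = F0 9F 99 83.
Offset 13: leading byte 0xE2 = 11100010 → 3-byte char #5 = E2 86 A8.
Offset 16: leading byte 0xF2 = 11110010 → 4-byte char #6 = F2 A1 B6 B7.
Offset 20: leading byte 0xC3 = 11000011 → 2-byte char #7 = C3 AD.
Offset 22: leading byte 0xF0 = 11110000 → 4-byte char #8 = F0 9F 9A 97.
Offset 26: leading byte 0xC3 = 11000011 → 2-byte char #9 = C3 8E.
Leading byte 0xC3 = 11000011 matches 110xxxxx → 2-byte sequence.
Byte 1: 0xC3 = 11000011, payload 00011 (5 bits).
Byte 2: 0x8E = 10001110 (10xxxxxx ✓), payload 001110.
Concatenate: 00011001110 = 0xCE (11 bits → U+00CE).

U+00CE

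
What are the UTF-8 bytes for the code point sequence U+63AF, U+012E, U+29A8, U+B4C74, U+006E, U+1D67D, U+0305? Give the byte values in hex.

U+63AF: 3-byte form → E6 8E AF.
U+012E: 2-byte form → C4 AE.
U+29A8: 3-byte form → E2 A6 A8.
U+B4C74: 4-byte form → F2 B4 B1 B4.
U+006E: 1-byte form → 6E.
U+1D67D: 4-byte form → F0 9D 99 BD.
U+0305: 2-byte form → CC 85.
Concatenated (19 bytes): E6 8E AF C4 AE E2 A6 A8 F2 B4 B1 B4 6E F0 9D 99 BD CC 85.

E6 8E AF C4 AE E2 A6 A8 F2 B4 B1 B4 6E F0 9D 99 BD CC 85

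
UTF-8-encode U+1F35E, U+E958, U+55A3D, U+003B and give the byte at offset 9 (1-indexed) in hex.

1-indexed offset 9 is 0-indexed offset 8.
U+1F35E → 4-byte form F0 9F 8D 9E at offsets 0–3.
U+E958 → 3-byte form EE A5 98 at offsets 4–6.
U+55A3D → 4-byte form F1 95 A8 BD at offsets 7–10.
Offset 8 falls in char 3's range; it's byte 2 of F1 95 A8 BD = 0x95.

0x95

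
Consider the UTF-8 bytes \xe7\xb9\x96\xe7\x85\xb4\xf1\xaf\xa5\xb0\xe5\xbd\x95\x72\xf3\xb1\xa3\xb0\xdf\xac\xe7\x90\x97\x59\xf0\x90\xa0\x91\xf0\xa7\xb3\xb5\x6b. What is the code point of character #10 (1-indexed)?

U+10811

Offset 0: leading byte 0xE7 = 11100111 → 3-byte char #1 = E7 B9 96.
Offset 3: leading byte 0xE7 = 11100111 → 3-byte char #2 = E7 85 B4.
Offset 6: leading byte 0xF1 = 11110001 → 4-byte char #3 = F1 AF A5 B0.
Offset 10: leading byte 0xE5 = 11100101 → 3-byte char #4 = E5 BD 95.
Offset 13: leading byte 0x72 = 01110010 → 1-byte char #5 = 72.
Offset 14: leading byte 0xF3 = 11110011 → 4-byte char #6 = F3 B1 A3 B0.
Offset 18: leading byte 0xDF = 11011111 → 2-byte char #7 = DF AC.
Offset 20: leading byte 0xE7 = 11100111 → 3-byte char #8 = E7 90 97.
Offset 23: leading byte 0x59 = 01011001 → 1-byte char #9 = 59.
Offset 24: leading byte 0xF0 = 11110000 → 4-byte char #10 = F0 90 A0 91.
Leading byte 0xF0 = 11110000 matches 11110xxx → 4-byte sequence.
Byte 1: 0xF0 = 11110000, payload 000 (3 bits).
Byte 2: 0x90 = 10010000 (10xxxxxx ✓), payload 010000.
Byte 3: 0xA0 = 10100000 (10xxxxxx ✓), payload 100000.
Byte 4: 0x91 = 10010001 (10xxxxxx ✓), payload 010001.
Concatenate: 000010000100000010001 = 0x10811 (21 bits → U+10811).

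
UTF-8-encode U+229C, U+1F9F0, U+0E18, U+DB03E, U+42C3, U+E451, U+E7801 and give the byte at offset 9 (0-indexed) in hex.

U+229C → 3-byte form E2 8A 9C at offsets 0–2.
U+1F9F0 → 4-byte form F0 9F A7 B0 at offsets 3–6.
U+0E18 → 3-byte form E0 B8 98 at offsets 7–9.
Offset 9 falls in char 3's range; it's byte 3 of E0 B8 98 = 0x98.

0x98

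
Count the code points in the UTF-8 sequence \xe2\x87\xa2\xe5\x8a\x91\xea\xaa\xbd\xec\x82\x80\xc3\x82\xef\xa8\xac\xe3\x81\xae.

Byte at offset 0: 0xE2 = 11100010 → 3-byte char (#1). Advance 3.
Byte at offset 3: 0xE5 = 11100101 → 3-byte char (#2). Advance 3.
Byte at offset 6: 0xEA = 11101010 → 3-byte char (#3). Advance 3.
Byte at offset 9: 0xEC = 11101100 → 3-byte char (#4). Advance 3.
Byte at offset 12: 0xC3 = 11000011 → 2-byte char (#5). Advance 2.
Byte at offset 14: 0xEF = 11101111 → 3-byte char (#6). Advance 3.
Byte at offset 17: 0xE3 = 11100011 → 3-byte char (#7). Advance 3.
Reached end at offset 20 after 7 code points.

7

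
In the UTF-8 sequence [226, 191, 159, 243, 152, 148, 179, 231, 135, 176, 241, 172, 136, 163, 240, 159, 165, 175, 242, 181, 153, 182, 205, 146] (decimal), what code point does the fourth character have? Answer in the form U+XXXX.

Offset 0: leading byte 0xE2 = 11100010 → 3-byte char #1 = E2 BF 9F.
Offset 3: leading byte 0xF3 = 11110011 → 4-byte char #2 = F3 98 94 B3.
Offset 7: leading byte 0xE7 = 11100111 → 3-byte char #3 = E7 87 B0.
Offset 10: leading byte 0xF1 = 11110001 → 4-byte char #4 = F1 AC 88 A3.
Leading byte 0xF1 = 11110001 matches 11110xxx → 4-byte sequence.
Byte 1: 0xF1 = 11110001, payload 001 (3 bits).
Byte 2: 0xAC = 10101100 (10xxxxxx ✓), payload 101100.
Byte 3: 0x88 = 10001000 (10xxxxxx ✓), payload 001000.
Byte 4: 0xA3 = 10100011 (10xxxxxx ✓), payload 100011.
Concatenate: 001101100001000100011 = 0x6C223 (21 bits → U+6C223).

U+6C223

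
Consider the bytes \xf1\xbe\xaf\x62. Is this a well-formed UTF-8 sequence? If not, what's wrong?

invalid (non-continuation byte where continuation expected)

Leading byte 0xF1 = 11110001 → 4-byte form.
Byte 4 is 0x62 = 01100010, which is not 10xxxxxx — expected a continuation byte.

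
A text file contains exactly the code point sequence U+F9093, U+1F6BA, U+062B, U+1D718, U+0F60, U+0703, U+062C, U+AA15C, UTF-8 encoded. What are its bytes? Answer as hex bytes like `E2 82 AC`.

F3 B9 82 93 F0 9F 9A BA D8 AB F0 9D 9C 98 E0 BD A0 DC 83 D8 AC F2 AA 85 9C

U+F9093: 4-byte form → F3 B9 82 93.
U+1F6BA: 4-byte form → F0 9F 9A BA.
U+062B: 2-byte form → D8 AB.
U+1D718: 4-byte form → F0 9D 9C 98.
U+0F60: 3-byte form → E0 BD A0.
U+0703: 2-byte form → DC 83.
U+062C: 2-byte form → D8 AC.
U+AA15C: 4-byte form → F2 AA 85 9C.
Concatenated (25 bytes): F3 B9 82 93 F0 9F 9A BA D8 AB F0 9D 9C 98 E0 BD A0 DC 83 D8 AC F2 AA 85 9C.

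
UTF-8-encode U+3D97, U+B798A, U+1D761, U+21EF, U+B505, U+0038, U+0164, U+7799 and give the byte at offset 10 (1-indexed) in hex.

0x9D

1-indexed offset 10 is 0-indexed offset 9.
U+3D97 → 3-byte form E3 B6 97 at offsets 0–2.
U+B798A → 4-byte form F2 B7 A6 8A at offsets 3–6.
U+1D761 → 4-byte form F0 9D 9D A1 at offsets 7–10.
Offset 9 falls in char 3's range; it's byte 3 of F0 9D 9D A1 = 0x9D.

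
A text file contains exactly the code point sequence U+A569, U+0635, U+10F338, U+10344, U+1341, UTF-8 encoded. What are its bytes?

U+A569: 3-byte form → EA 95 A9.
U+0635: 2-byte form → D8 B5.
U+10F338: 4-byte form → F4 8F 8C B8.
U+10344: 4-byte form → F0 90 8D 84.
U+1341: 3-byte form → E1 8D 81.
Concatenated (16 bytes): EA 95 A9 D8 B5 F4 8F 8C B8 F0 90 8D 84 E1 8D 81.

EA 95 A9 D8 B5 F4 8F 8C B8 F0 90 8D 84 E1 8D 81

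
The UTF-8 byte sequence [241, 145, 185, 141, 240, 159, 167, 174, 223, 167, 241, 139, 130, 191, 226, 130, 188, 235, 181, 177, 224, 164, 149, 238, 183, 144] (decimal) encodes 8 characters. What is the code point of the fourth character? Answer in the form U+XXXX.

Offset 0: leading byte 0xF1 = 11110001 → 4-byte char #1 = F1 91 B9 8D.
Offset 4: leading byte 0xF0 = 11110000 → 4-byte char #2 = F0 9F A7 AE.
Offset 8: leading byte 0xDF = 11011111 → 2-byte char #3 = DF A7.
Offset 10: leading byte 0xF1 = 11110001 → 4-byte char #4 = F1 8B 82 BF.
Leading byte 0xF1 = 11110001 matches 11110xxx → 4-byte sequence.
Byte 1: 0xF1 = 11110001, payload 001 (3 bits).
Byte 2: 0x8B = 10001011 (10xxxxxx ✓), payload 001011.
Byte 3: 0x82 = 10000010 (10xxxxxx ✓), payload 000010.
Byte 4: 0xBF = 10111111 (10xxxxxx ✓), payload 111111.
Concatenate: 001001011000010111111 = 0x4B0BF (21 bits → U+4B0BF).

U+4B0BF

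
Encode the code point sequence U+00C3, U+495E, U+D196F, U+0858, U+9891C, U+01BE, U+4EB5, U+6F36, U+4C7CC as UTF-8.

C3 83 E4 A5 9E F3 91 A5 AF E0 A1 98 F2 98 A4 9C C6 BE E4 BA B5 E6 BC B6 F1 8C 9F 8C

U+00C3: 2-byte form → C3 83.
U+495E: 3-byte form → E4 A5 9E.
U+D196F: 4-byte form → F3 91 A5 AF.
U+0858: 3-byte form → E0 A1 98.
U+9891C: 4-byte form → F2 98 A4 9C.
U+01BE: 2-byte form → C6 BE.
U+4EB5: 3-byte form → E4 BA B5.
U+6F36: 3-byte form → E6 BC B6.
U+4C7CC: 4-byte form → F1 8C 9F 8C.
Concatenated (28 bytes): C3 83 E4 A5 9E F3 91 A5 AF E0 A1 98 F2 98 A4 9C C6 BE E4 BA B5 E6 BC B6 F1 8C 9F 8C.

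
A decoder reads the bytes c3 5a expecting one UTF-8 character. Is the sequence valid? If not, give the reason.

Leading byte 0xC3 = 11000011 → 2-byte form.
Byte 2 is 0x5A = 01011010, which is not 10xxxxxx — expected a continuation byte.

invalid (non-continuation byte where continuation expected)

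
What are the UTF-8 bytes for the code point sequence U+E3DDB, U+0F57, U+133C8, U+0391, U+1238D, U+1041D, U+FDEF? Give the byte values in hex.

F3 A3 B7 9B E0 BD 97 F0 93 8F 88 CE 91 F0 92 8E 8D F0 90 90 9D EF B7 AF

U+E3DDB: 4-byte form → F3 A3 B7 9B.
U+0F57: 3-byte form → E0 BD 97.
U+133C8: 4-byte form → F0 93 8F 88.
U+0391: 2-byte form → CE 91.
U+1238D: 4-byte form → F0 92 8E 8D.
U+1041D: 4-byte form → F0 90 90 9D.
U+FDEF: 3-byte form → EF B7 AF.
Concatenated (24 bytes): F3 A3 B7 9B E0 BD 97 F0 93 8F 88 CE 91 F0 92 8E 8D F0 90 90 9D EF B7 AF.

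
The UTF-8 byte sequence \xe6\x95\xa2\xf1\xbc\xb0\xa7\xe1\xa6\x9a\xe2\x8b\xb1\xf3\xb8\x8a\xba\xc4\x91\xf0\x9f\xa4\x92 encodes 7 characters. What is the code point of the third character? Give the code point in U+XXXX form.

Offset 0: leading byte 0xE6 = 11100110 → 3-byte char #1 = E6 95 A2.
Offset 3: leading byte 0xF1 = 11110001 → 4-byte char #2 = F1 BC B0 A7.
Offset 7: leading byte 0xE1 = 11100001 → 3-byte char #3 = E1 A6 9A.
Leading byte 0xE1 = 11100001 matches 1110xxxx → 3-byte sequence.
Byte 1: 0xE1 = 11100001, payload 0001 (4 bits).
Byte 2: 0xA6 = 10100110 (10xxxxxx ✓), payload 100110.
Byte 3: 0x9A = 10011010 (10xxxxxx ✓), payload 011010.
Concatenate: 0001100110011010 = 0x199A (16 bits → U+199A).

U+199A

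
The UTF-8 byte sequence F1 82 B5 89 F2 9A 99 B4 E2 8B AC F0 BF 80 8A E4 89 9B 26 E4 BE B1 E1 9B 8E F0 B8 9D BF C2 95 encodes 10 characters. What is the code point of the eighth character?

U+16CE

Offset 0: leading byte 0xF1 = 11110001 → 4-byte char #1 = F1 82 B5 89.
Offset 4: leading byte 0xF2 = 11110010 → 4-byte char #2 = F2 9A 99 B4.
Offset 8: leading byte 0xE2 = 11100010 → 3-byte char #3 = E2 8B AC.
Offset 11: leading byte 0xF0 = 11110000 → 4-byte char #4 = F0 BF 80 8A.
Offset 15: leading byte 0xE4 = 11100100 → 3-byte char #5 = E4 89 9B.
Offset 18: leading byte 0x26 = 00100110 → 1-byte char #6 = 26.
Offset 19: leading byte 0xE4 = 11100100 → 3-byte char #7 = E4 BE B1.
Offset 22: leading byte 0xE1 = 11100001 → 3-byte char #8 = E1 9B 8E.
Leading byte 0xE1 = 11100001 matches 1110xxxx → 3-byte sequence.
Byte 1: 0xE1 = 11100001, payload 0001 (4 bits).
Byte 2: 0x9B = 10011011 (10xxxxxx ✓), payload 011011.
Byte 3: 0x8E = 10001110 (10xxxxxx ✓), payload 001110.
Concatenate: 0001011011001110 = 0x16CE (16 bits → U+16CE).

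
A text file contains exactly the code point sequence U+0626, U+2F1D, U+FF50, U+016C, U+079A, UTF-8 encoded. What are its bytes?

D8 A6 E2 BC 9D EF BD 90 C5 AC DE 9A

U+0626: 2-byte form → D8 A6.
U+2F1D: 3-byte form → E2 BC 9D.
U+FF50: 3-byte form → EF BD 90.
U+016C: 2-byte form → C5 AC.
U+079A: 2-byte form → DE 9A.
Concatenated (12 bytes): D8 A6 E2 BC 9D EF BD 90 C5 AC DE 9A.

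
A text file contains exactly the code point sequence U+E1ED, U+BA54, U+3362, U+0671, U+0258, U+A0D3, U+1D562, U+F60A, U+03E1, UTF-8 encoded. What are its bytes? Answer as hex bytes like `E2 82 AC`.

U+E1ED: 3-byte form → EE 87 AD.
U+BA54: 3-byte form → EB A9 94.
U+3362: 3-byte form → E3 8D A2.
U+0671: 2-byte form → D9 B1.
U+0258: 2-byte form → C9 98.
U+A0D3: 3-byte form → EA 83 93.
U+1D562: 4-byte form → F0 9D 95 A2.
U+F60A: 3-byte form → EF 98 8A.
U+03E1: 2-byte form → CF A1.
Concatenated (25 bytes): EE 87 AD EB A9 94 E3 8D A2 D9 B1 C9 98 EA 83 93 F0 9D 95 A2 EF 98 8A CF A1.

EE 87 AD EB A9 94 E3 8D A2 D9 B1 C9 98 EA 83 93 F0 9D 95 A2 EF 98 8A CF A1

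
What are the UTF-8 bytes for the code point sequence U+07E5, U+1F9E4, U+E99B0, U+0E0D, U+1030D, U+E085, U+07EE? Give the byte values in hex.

U+07E5: 2-byte form → DF A5.
U+1F9E4: 4-byte form → F0 9F A7 A4.
U+E99B0: 4-byte form → F3 A9 A6 B0.
U+0E0D: 3-byte form → E0 B8 8D.
U+1030D: 4-byte form → F0 90 8C 8D.
U+E085: 3-byte form → EE 82 85.
U+07EE: 2-byte form → DF AE.
Concatenated (22 bytes): DF A5 F0 9F A7 A4 F3 A9 A6 B0 E0 B8 8D F0 90 8C 8D EE 82 85 DF AE.

DF A5 F0 9F A7 A4 F3 A9 A6 B0 E0 B8 8D F0 90 8C 8D EE 82 85 DF AE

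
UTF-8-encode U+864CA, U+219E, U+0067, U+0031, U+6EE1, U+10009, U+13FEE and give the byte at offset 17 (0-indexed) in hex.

U+864CA → 4-byte form F2 86 93 8A at offsets 0–3.
U+219E → 3-byte form E2 86 9E at offsets 4–6.
U+0067 → 1-byte form 67 at offsets 7–7.
U+0031 → 1-byte form 31 at offsets 8–8.
U+6EE1 → 3-byte form E6 BB A1 at offsets 9–11.
U+10009 → 4-byte form F0 90 80 89 at offsets 12–15.
U+13FEE → 4-byte form F0 93 BF AE at offsets 16–19.
Offset 17 falls in char 7's range; it's byte 2 of F0 93 BF AE = 0x93.

0x93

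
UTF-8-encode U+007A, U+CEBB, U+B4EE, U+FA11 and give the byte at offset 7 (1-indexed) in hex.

0xAE

1-indexed offset 7 is 0-indexed offset 6.
U+007A → 1-byte form 7A at offsets 0–0.
U+CEBB → 3-byte form EC BA BB at offsets 1–3.
U+B4EE → 3-byte form EB 93 AE at offsets 4–6.
Offset 6 falls in char 3's range; it's byte 3 of EB 93 AE = 0xAE.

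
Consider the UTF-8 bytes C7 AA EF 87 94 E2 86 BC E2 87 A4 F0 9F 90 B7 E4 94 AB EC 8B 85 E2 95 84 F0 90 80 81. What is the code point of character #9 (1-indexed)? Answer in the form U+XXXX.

Offset 0: leading byte 0xC7 = 11000111 → 2-byte char #1 = C7 AA.
Offset 2: leading byte 0xEF = 11101111 → 3-byte char #2 = EF 87 94.
Offset 5: leading byte 0xE2 = 11100010 → 3-byte char #3 = E2 86 BC.
Offset 8: leading byte 0xE2 = 11100010 → 3-byte char #4 = E2 87 A4.
Offset 11: leading byte 0xF0 = 11110000 → 4-byte char #5 = F0 9F 90 B7.
Offset 15: leading byte 0xE4 = 11100100 → 3-byte char #6 = E4 94 AB.
Offset 18: leading byte 0xEC = 11101100 → 3-byte char #7 = EC 8B 85.
Offset 21: leading byte 0xE2 = 11100010 → 3-byte char #8 = E2 95 84.
Offset 24: leading byte 0xF0 = 11110000 → 4-byte char #9 = F0 90 80 81.
Leading byte 0xF0 = 11110000 matches 11110xxx → 4-byte sequence.
Byte 1: 0xF0 = 11110000, payload 000 (3 bits).
Byte 2: 0x90 = 10010000 (10xxxxxx ✓), payload 010000.
Byte 3: 0x80 = 10000000 (10xxxxxx ✓), payload 000000.
Byte 4: 0x81 = 10000001 (10xxxxxx ✓), payload 000001.
Concatenate: 000010000000000000001 = 0x10001 (21 bits → U+10001).

U+10001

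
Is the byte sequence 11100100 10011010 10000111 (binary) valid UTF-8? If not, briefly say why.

Leading byte 0xE4 = 11100100 → 3-byte form.
Continuation bytes 0x9A=10011010, 0x87=10000111 all match 10xxxxxx.
Decoded value 0x4687 is ≥ 0x800 (shortest form) and not a surrogate.

valid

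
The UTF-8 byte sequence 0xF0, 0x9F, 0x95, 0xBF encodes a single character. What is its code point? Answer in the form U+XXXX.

U+1F57F

Leading byte 0xF0 = 11110000 matches 11110xxx → 4-byte sequence.
Byte 1: 0xF0 = 11110000, payload 000 (3 bits).
Byte 2: 0x9F = 10011111 (10xxxxxx ✓), payload 011111.
Byte 3: 0x95 = 10010101 (10xxxxxx ✓), payload 010101.
Byte 4: 0xBF = 10111111 (10xxxxxx ✓), payload 111111.
Concatenate: 000011111010101111111 = 0x1F57F (21 bits → U+1F57F).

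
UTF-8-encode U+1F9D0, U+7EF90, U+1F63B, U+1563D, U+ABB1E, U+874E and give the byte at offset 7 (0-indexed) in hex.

U+1F9D0 → 4-byte form F0 9F A7 90 at offsets 0–3.
U+7EF90 → 4-byte form F1 BE BE 90 at offsets 4–7.
Offset 7 falls in char 2's range; it's byte 4 of F1 BE BE 90 = 0x90.

0x90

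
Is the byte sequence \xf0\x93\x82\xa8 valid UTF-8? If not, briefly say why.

Leading byte 0xF0 = 11110000 → 4-byte form.
Continuation bytes 0x93=10010011, 0x82=10000010, 0xA8=10101000 all match 10xxxxxx.
Decoded value 0x130A8 is ≥ 0x10000 (shortest form) and not a surrogate.

valid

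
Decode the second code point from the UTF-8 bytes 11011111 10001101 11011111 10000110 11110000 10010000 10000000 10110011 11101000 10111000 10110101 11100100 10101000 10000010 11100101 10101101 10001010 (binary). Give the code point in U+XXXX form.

Offset 0: leading byte 0xDF = 11011111 → 2-byte char #1 = DF 8D.
Offset 2: leading byte 0xDF = 11011111 → 2-byte char #2 = DF 86.
Leading byte 0xDF = 11011111 matches 110xxxxx → 2-byte sequence.
Byte 1: 0xDF = 11011111, payload 11111 (5 bits).
Byte 2: 0x86 = 10000110 (10xxxxxx ✓), payload 000110.
Concatenate: 11111000110 = 0x7C6 (11 bits → U+07C6).

U+07C6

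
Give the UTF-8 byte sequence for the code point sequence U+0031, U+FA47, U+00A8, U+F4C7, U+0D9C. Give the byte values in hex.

U+0031: 1-byte form → 31.
U+FA47: 3-byte form → EF A9 87.
U+00A8: 2-byte form → C2 A8.
U+F4C7: 3-byte form → EF 93 87.
U+0D9C: 3-byte form → E0 B6 9C.
Concatenated (12 bytes): 31 EF A9 87 C2 A8 EF 93 87 E0 B6 9C.

31 EF A9 87 C2 A8 EF 93 87 E0 B6 9C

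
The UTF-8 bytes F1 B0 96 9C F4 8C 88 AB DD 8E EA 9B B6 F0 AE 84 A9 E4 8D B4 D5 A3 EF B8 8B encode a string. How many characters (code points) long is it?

8

Byte at offset 0: 0xF1 = 11110001 → 4-byte char (#1). Advance 4.
Byte at offset 4: 0xF4 = 11110100 → 4-byte char (#2). Advance 4.
Byte at offset 8: 0xDD = 11011101 → 2-byte char (#3). Advance 2.
Byte at offset 10: 0xEA = 11101010 → 3-byte char (#4). Advance 3.
Byte at offset 13: 0xF0 = 11110000 → 4-byte char (#5). Advance 4.
Byte at offset 17: 0xE4 = 11100100 → 3-byte char (#6). Advance 3.
Byte at offset 20: 0xD5 = 11010101 → 2-byte char (#7). Advance 2.
Byte at offset 22: 0xEF = 11101111 → 3-byte char (#8). Advance 3.
Reached end at offset 25 after 8 code points.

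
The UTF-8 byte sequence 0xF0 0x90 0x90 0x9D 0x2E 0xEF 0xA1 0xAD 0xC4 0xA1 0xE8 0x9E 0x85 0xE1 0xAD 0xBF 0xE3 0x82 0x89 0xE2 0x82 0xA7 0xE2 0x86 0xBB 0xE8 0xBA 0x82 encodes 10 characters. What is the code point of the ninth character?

U+21BB

Offset 0: leading byte 0xF0 = 11110000 → 4-byte char #1 = F0 90 90 9D.
Offset 4: leading byte 0x2E = 00101110 → 1-byte char #2 = 2E.
Offset 5: leading byte 0xEF = 11101111 → 3-byte char #3 = EF A1 AD.
Offset 8: leading byte 0xC4 = 11000100 → 2-byte char #4 = C4 A1.
Offset 10: leading byte 0xE8 = 11101000 → 3-byte char #5 = E8 9E 85.
Offset 13: leading byte 0xE1 = 11100001 → 3-byte char #6 = E1 AD BF.
Offset 16: leading byte 0xE3 = 11100011 → 3-byte char #7 = E3 82 89.
Offset 19: leading byte 0xE2 = 11100010 → 3-byte char #8 = E2 82 A7.
Offset 22: leading byte 0xE2 = 11100010 → 3-byte char #9 = E2 86 BB.
Leading byte 0xE2 = 11100010 matches 1110xxxx → 3-byte sequence.
Byte 1: 0xE2 = 11100010, payload 0010 (4 bits).
Byte 2: 0x86 = 10000110 (10xxxxxx ✓), payload 000110.
Byte 3: 0xBB = 10111011 (10xxxxxx ✓), payload 111011.
Concatenate: 0010000110111011 = 0x21BB (16 bits → U+21BB).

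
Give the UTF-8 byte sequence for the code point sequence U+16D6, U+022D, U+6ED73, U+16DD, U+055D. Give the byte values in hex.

U+16D6: 3-byte form → E1 9B 96.
U+022D: 2-byte form → C8 AD.
U+6ED73: 4-byte form → F1 AE B5 B3.
U+16DD: 3-byte form → E1 9B 9D.
U+055D: 2-byte form → D5 9D.
Concatenated (14 bytes): E1 9B 96 C8 AD F1 AE B5 B3 E1 9B 9D D5 9D.

E1 9B 96 C8 AD F1 AE B5 B3 E1 9B 9D D5 9D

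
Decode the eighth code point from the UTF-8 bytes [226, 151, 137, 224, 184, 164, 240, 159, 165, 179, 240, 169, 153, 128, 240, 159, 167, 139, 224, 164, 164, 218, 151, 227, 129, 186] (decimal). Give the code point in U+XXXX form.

U+307A

Offset 0: leading byte 0xE2 = 11100010 → 3-byte char #1 = E2 97 89.
Offset 3: leading byte 0xE0 = 11100000 → 3-byte char #2 = E0 B8 A4.
Offset 6: leading byte 0xF0 = 11110000 → 4-byte char #3 = F0 9F A5 B3.
Offset 10: leading byte 0xF0 = 11110000 → 4-byte char #4 = F0 A9 99 80.
Offset 14: leading byte 0xF0 = 11110000 → 4-byte char #5 = F0 9F A7 8B.
Offset 18: leading byte 0xE0 = 11100000 → 3-byte char #6 = E0 A4 A4.
Offset 21: leading byte 0xDA = 11011010 → 2-byte char #7 = DA 97.
Offset 23: leading byte 0xE3 = 11100011 → 3-byte char #8 = E3 81 BA.
Leading byte 0xE3 = 11100011 matches 1110xxxx → 3-byte sequence.
Byte 1: 0xE3 = 11100011, payload 0011 (4 bits).
Byte 2: 0x81 = 10000001 (10xxxxxx ✓), payload 000001.
Byte 3: 0xBA = 10111010 (10xxxxxx ✓), payload 111010.
Concatenate: 0011000001111010 = 0x307A (16 bits → U+307A).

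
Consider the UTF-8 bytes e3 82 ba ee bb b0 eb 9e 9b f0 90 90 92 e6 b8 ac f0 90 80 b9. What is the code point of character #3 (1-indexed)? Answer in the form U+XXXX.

Offset 0: leading byte 0xE3 = 11100011 → 3-byte char #1 = E3 82 BA.
Offset 3: leading byte 0xEE = 11101110 → 3-byte char #2 = EE BB B0.
Offset 6: leading byte 0xEB = 11101011 → 3-byte char #3 = EB 9E 9B.
Leading byte 0xEB = 11101011 matches 1110xxxx → 3-byte sequence.
Byte 1: 0xEB = 11101011, payload 1011 (4 bits).
Byte 2: 0x9E = 10011110 (10xxxxxx ✓), payload 011110.
Byte 3: 0x9B = 10011011 (10xxxxxx ✓), payload 011011.
Concatenate: 1011011110011011 = 0xB79B (16 bits → U+B79B).

U+B79B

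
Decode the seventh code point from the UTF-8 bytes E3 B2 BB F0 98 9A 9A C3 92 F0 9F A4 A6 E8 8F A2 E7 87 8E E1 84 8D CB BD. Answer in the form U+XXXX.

Offset 0: leading byte 0xE3 = 11100011 → 3-byte char #1 = E3 B2 BB.
Offset 3: leading byte 0xF0 = 11110000 → 4-byte char #2 = F0 98 9A 9A.
Offset 7: leading byte 0xC3 = 11000011 → 2-byte char #3 = C3 92.
Offset 9: leading byte 0xF0 = 11110000 → 4-byte char #4 = F0 9F A4 A6.
Offset 13: leading byte 0xE8 = 11101000 → 3-byte char #5 = E8 8F A2.
Offset 16: leading byte 0xE7 = 11100111 → 3-byte char #6 = E7 87 8E.
Offset 19: leading byte 0xE1 = 11100001 → 3-byte char #7 = E1 84 8D.
Leading byte 0xE1 = 11100001 matches 1110xxxx → 3-byte sequence.
Byte 1: 0xE1 = 11100001, payload 0001 (4 bits).
Byte 2: 0x84 = 10000100 (10xxxxxx ✓), payload 000100.
Byte 3: 0x8D = 10001101 (10xxxxxx ✓), payload 001101.
Concatenate: 0001000100001101 = 0x110D (16 bits → U+110D).

U+110D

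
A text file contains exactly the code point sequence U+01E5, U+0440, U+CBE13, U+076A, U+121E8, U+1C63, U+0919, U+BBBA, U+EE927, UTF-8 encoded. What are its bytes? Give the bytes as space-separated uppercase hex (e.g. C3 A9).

U+01E5: 2-byte form → C7 A5.
U+0440: 2-byte form → D1 80.
U+CBE13: 4-byte form → F3 8B B8 93.
U+076A: 2-byte form → DD AA.
U+121E8: 4-byte form → F0 92 87 A8.
U+1C63: 3-byte form → E1 B1 A3.
U+0919: 3-byte form → E0 A4 99.
U+BBBA: 3-byte form → EB AE BA.
U+EE927: 4-byte form → F3 AE A4 A7.
Concatenated (27 bytes): C7 A5 D1 80 F3 8B B8 93 DD AA F0 92 87 A8 E1 B1 A3 E0 A4 99 EB AE BA F3 AE A4 A7.

C7 A5 D1 80 F3 8B B8 93 DD AA F0 92 87 A8 E1 B1 A3 E0 A4 99 EB AE BA F3 AE A4 A7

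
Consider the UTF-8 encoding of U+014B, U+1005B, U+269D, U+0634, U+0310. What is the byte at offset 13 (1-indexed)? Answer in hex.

1-indexed offset 13 is 0-indexed offset 12.
U+014B → 2-byte form C5 8B at offsets 0–1.
U+1005B → 4-byte form F0 90 81 9B at offsets 2–5.
U+269D → 3-byte form E2 9A 9D at offsets 6–8.
U+0634 → 2-byte form D8 B4 at offsets 9–10.
U+0310 → 2-byte form CC 90 at offsets 11–12.
Offset 12 falls in char 5's range; it's byte 2 of CC 90 = 0x90.

0x90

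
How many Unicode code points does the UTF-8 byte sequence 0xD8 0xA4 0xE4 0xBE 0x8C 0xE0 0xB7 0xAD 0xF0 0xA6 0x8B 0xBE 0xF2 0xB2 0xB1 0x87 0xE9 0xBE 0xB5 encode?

Byte at offset 0: 0xD8 = 11011000 → 2-byte char (#1). Advance 2.
Byte at offset 2: 0xE4 = 11100100 → 3-byte char (#2). Advance 3.
Byte at offset 5: 0xE0 = 11100000 → 3-byte char (#3). Advance 3.
Byte at offset 8: 0xF0 = 11110000 → 4-byte char (#4). Advance 4.
Byte at offset 12: 0xF2 = 11110010 → 4-byte char (#5). Advance 4.
Byte at offset 16: 0xE9 = 11101001 → 3-byte char (#6). Advance 3.
Reached end at offset 19 after 6 code points.

6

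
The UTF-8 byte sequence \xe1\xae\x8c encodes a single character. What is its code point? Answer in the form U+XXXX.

Leading byte 0xE1 = 11100001 matches 1110xxxx → 3-byte sequence.
Byte 1: 0xE1 = 11100001, payload 0001 (4 bits).
Byte 2: 0xAE = 10101110 (10xxxxxx ✓), payload 101110.
Byte 3: 0x8C = 10001100 (10xxxxxx ✓), payload 001100.
Concatenate: 0001101110001100 = 0x1B8C (16 bits → U+1B8C).

U+1B8C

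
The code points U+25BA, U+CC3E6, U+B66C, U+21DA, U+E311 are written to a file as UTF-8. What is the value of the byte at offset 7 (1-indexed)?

0xA6

1-indexed offset 7 is 0-indexed offset 6.
U+25BA → 3-byte form E2 96 BA at offsets 0–2.
U+CC3E6 → 4-byte form F3 8C 8F A6 at offsets 3–6.
Offset 6 falls in char 2's range; it's byte 4 of F3 8C 8F A6 = 0xA6.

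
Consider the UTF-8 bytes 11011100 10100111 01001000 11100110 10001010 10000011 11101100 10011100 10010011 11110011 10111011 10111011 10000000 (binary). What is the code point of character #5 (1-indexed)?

U+FBEC0

Offset 0: leading byte 0xDC = 11011100 → 2-byte char #1 = DC A7.
Offset 2: leading byte 0x48 = 01001000 → 1-byte char #2 = 48.
Offset 3: leading byte 0xE6 = 11100110 → 3-byte char #3 = E6 8A 83.
Offset 6: leading byte 0xEC = 11101100 → 3-byte char #4 = EC 9C 93.
Offset 9: leading byte 0xF3 = 11110011 → 4-byte char #5 = F3 BB BB 80.
Leading byte 0xF3 = 11110011 matches 11110xxx → 4-byte sequence.
Byte 1: 0xF3 = 11110011, payload 011 (3 bits).
Byte 2: 0xBB = 10111011 (10xxxxxx ✓), payload 111011.
Byte 3: 0xBB = 10111011 (10xxxxxx ✓), payload 111011.
Byte 4: 0x80 = 10000000 (10xxxxxx ✓), payload 000000.
Concatenate: 011111011111011000000 = 0xFBEC0 (21 bits → U+FBEC0).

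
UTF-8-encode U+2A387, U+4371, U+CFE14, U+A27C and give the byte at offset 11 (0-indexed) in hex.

U+2A387 → 4-byte form F0 AA 8E 87 at offsets 0–3.
U+4371 → 3-byte form E4 8D B1 at offsets 4–6.
U+CFE14 → 4-byte form F3 8F B8 94 at offsets 7–10.
U+A27C → 3-byte form EA 89 BC at offsets 11–13.
Offset 11 falls in char 4's range; it's byte 1 of EA 89 BC = 0xEA.

0xEA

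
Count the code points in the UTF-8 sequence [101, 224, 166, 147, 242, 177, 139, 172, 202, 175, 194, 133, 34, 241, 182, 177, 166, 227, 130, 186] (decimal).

Byte at offset 0: 0x65 = 01100101 → 1-byte char (#1). Advance 1.
Byte at offset 1: 0xE0 = 11100000 → 3-byte char (#2). Advance 3.
Byte at offset 4: 0xF2 = 11110010 → 4-byte char (#3). Advance 4.
Byte at offset 8: 0xCA = 11001010 → 2-byte char (#4). Advance 2.
Byte at offset 10: 0xC2 = 11000010 → 2-byte char (#5). Advance 2.
Byte at offset 12: 0x22 = 00100010 → 1-byte char (#6). Advance 1.
Byte at offset 13: 0xF1 = 11110001 → 4-byte char (#7). Advance 4.
Byte at offset 17: 0xE3 = 11100011 → 3-byte char (#8). Advance 3.
Reached end at offset 20 after 8 code points.

8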